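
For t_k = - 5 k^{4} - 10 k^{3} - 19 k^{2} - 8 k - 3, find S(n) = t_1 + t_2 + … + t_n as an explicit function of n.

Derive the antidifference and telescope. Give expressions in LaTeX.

S(n) = n \left(- n^{4} - 5 n^{3} - 13 n^{2} - 16 n - 10\right)

Ratio r(k) = (5*k**4 + 30*k**3 + 79*k**2 + 96*k + 45)/(5*k**4 + 10*k**3 + 19*k**2 + 8*k + 3).
Factor: A=1; B=1; C=k**4 + 2*k**3 + 19*k**2/5 + 8*k/5 + 3/5.
Solve (1)·f(k+1) − (1)·f(k) = k**4 + 2*k**3 + 19*k**2/5 + 8*k/5 + 3/5.
deg f ≤ 5 (via 0,0,4).
Solve for f: f(k) = k*(k**4 + 3*k**2 - 3*k + 2)/5 (degree 5 ≤ 5).
Certificate R = B(k−1)f/C = k*(k**4 + 3*k**2 - 3*k + 2)/(5*k**4 + 10*k**3 + 19*k**2 + 8*k + 3) gives s_k = k*(-k**4 - 3*k**2 + 3*k - 2).
s_(k+1) − s_k = -5*k**4 - 10*k**3 - 19*k**2 - 8*k - 3 = t_k.
s_(n+1) = -n**5 - 5*n**4 - 13*n**3 - 16*n**2 - 10*n - 3 and s_(1) = -3, so S(n) = n*(-n**4 - 5*n**3 - 13*n**2 - 16*n - 10).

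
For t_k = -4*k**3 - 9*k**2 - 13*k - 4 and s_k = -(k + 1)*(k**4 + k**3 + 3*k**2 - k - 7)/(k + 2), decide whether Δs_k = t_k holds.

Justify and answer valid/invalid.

s_(k+1) = (-k**5 - 7*k**4 - 22*k**3 - 36*k**2 - 21*k + 6)/(k + 3)
s_(k+1) − s_k = (-4*k**5 - 26*k**4 - 66*k**3 - 95*k**2 - 67*k - 9)/(k**2 + 5*k + 6)
(s_(k+1) − s_k) − t_k = (3*k**4 + 16*k**3 + 28*k**2 + 31*k + 15)/(k**2 + 5*k + 6)

Invalid: residual (3*k**4 + 16*k**3 + 28*k**2 + 31*k + 15)/(k**2 + 5*k + 6) ≠ 0.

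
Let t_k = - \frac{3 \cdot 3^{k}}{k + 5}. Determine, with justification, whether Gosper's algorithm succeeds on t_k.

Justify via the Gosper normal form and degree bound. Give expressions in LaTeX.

No — key equation has no polynomial f.

Compute t_(k+1)/t_k: get 3*(k + 5)/(k + 6).
Take A(k)=3*k + 15, B(k)=k + 6, C(k)=1.
Set up (3*k + 15)·f(k+1) − (k + 5)·f(k) − (1) = 0.
deg f ≤ -1 (via 1,1,0).
d = -1 < 0 ⇒ no nonzero polynomial f; not summable.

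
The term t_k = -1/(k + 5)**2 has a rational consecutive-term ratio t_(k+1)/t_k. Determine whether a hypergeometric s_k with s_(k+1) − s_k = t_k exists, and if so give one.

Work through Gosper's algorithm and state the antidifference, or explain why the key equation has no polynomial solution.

r(k) = (k + 5)**2/(k + 6)**2 after simplifying.
Factor: A=k**2 + 10*k + 25; B=k**2 + 12*k + 36; C=1.
Solve (k**2 + 10*k + 25)·f(k+1) − (k**2 + 10*k + 25)·f(k) = 1.
deg f ≤ 0 (via 2,2,0).
Write f(k) = c0. Then LHS − RHS = -1, requiring -1 = 0: contradictory. No certificate.

none (Gosper's algorithm certifies no s_k)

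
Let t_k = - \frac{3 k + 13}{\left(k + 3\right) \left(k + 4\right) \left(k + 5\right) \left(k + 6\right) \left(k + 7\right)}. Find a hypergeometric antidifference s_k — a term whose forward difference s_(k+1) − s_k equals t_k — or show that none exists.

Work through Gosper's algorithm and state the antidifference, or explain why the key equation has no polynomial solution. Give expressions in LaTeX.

The ratio is (k + 3)*(3*k + 16)/((k + 8)*(3*k + 13)).
So A=k + 3 and B=k + 8, with C=k + 13/3.
f must satisfy (k + 3)·f(k+1) − (k + 7)·f(k) = k + 13/3.
From deg A=1, deg B=1, deg C=1: d=4.
Solve for f: f(k) = k*(k + 4)*(k**2 + 14*k + 63)/270 (degree 4 ≤ 4).
Get s_k = R·t_k = k*(-k**2 - 14*k - 63)/(90*(k**3 + 14*k**2 + 63*k + 90)) with R(k) = B(k−1)f(k)/C(k) = k*(k + 4)*(k + 7)*(k**2 + 14*k + 63)/(90*(3*k + 13)).
Verify: (-3*k - 13)/(k**5 + 25*k**4 + 245*k**3 + 1175*k**2 + 2754*k + 2520) matches t_k.

s_k = \frac{k \left(- k^{2} - 14 k - 63\right)}{90 \left(k^{3} + 14 k^{2} + 63 k + 90\right)}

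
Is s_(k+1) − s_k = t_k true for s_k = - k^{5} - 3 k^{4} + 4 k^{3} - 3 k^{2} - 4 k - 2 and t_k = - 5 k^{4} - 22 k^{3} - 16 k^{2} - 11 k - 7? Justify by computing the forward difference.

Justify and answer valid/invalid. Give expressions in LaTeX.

Valid: the claim telescopes to t_k.

s_(k+1) = -k**5 - 8*k**4 - 18*k**3 - 19*k**2 - 15*k - 9
s_(k+1) − s_k = -5*k**4 - 22*k**3 - 16*k**2 - 11*k - 7
(s_(k+1) − s_k) − t_k = 0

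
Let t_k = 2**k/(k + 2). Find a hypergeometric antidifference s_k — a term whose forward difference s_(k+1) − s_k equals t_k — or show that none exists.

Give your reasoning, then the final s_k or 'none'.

not Gosper-summable; s_k does not exist

t_(k+1)/t_k = 2*(k + 2)/(k + 3).
Factor: A=2*k + 4; B=k + 3; C=1.
Set up (2*k + 4)·f(k+1) − (k + 2)·f(k) − (1) = 0.
From deg A=1, deg B=1, deg C=0: d=-1.
Negative degree bound (-1): no f exists, t_k not Gosper-summable.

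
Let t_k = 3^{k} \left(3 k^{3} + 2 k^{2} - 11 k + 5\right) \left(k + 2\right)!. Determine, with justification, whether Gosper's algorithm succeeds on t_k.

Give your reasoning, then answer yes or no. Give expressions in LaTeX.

r(k) = 3*(3*k**4 + 20*k**3 + 35*k**2 + 5*k - 3)/(3*k**3 + 2*k**2 - 11*k + 5) after simplifying.
So A=3*k + 9 and B=1, with C=k**3 + 2*k**2/3 - 11*k/3 + 5/3.
Key eq: (3*k + 9)·f(k+1) = (1)·f(k) + (k**3 + 2*k**2/3 - 11*k/3 + 5/3).
Bound: deg f ≤ 2.
Solving with deg f ≤ 2: f(k) = (k - 2)**2/3.
R(k) = B(k−1)·f(k)/C(k) = (k - 2)**2/(3*k**3 + 2*k**2 - 11*k + 5); s_k = R·t_k = 3**k*(k - 2)**2*factorial(k + 2).
s_(k+1) − s_k = 3**k*(3*k**3 + 2*k**2 - 11*k + 5)*factorial(k + 2) = t_k.

Yes. s_k = 3^{k} \left(k - 2\right)^{2} \left(k + 2\right)!.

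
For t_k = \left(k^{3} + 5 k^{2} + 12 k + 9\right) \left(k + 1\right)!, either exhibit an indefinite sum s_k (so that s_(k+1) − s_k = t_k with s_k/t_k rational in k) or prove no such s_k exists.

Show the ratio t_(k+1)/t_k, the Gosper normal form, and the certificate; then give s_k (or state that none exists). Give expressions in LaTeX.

t_(k+1)/t_k = (k**4 + 10*k**3 + 41*k**2 + 77*k + 54)/(k**3 + 5*k**2 + 12*k + 9).
So A=k + 2 and B=1, with C=k**3 + 5*k**2 + 12*k + 9.
f must satisfy (k + 2)·f(k+1) − (1)·f(k) = k**3 + 5*k**2 + 12*k + 9.
d = 2 from the (1,0,3) case.
Solving with deg f ≤ 2: f(k) = k**2 + 2*k + 3.
So s_k = (B(k−1)f/C)·t_k = ((k**2 + 2*k + 3)/(k**3 + 5*k**2 + 12*k + 9))·t_k = (k**2 + 2*k + 3)*factorial(k + 1).
Verify: (k**3 + 5*k**2 + 12*k + 9)*factorial(k + 1) matches t_k.

s_k = \left(k^{2} + 2 k + 3\right) \left(k + 1\right)!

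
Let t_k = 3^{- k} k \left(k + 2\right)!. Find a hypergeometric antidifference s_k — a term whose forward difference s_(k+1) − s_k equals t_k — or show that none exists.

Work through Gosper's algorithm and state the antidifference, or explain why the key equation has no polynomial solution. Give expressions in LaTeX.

s_k = 3^{1 - k} \left(k + 2\right)!

Compute t_(k+1)/t_k: get (k + 1)*(k + 3)/(3*k).
A = k/3 + 1, B = 1, C = k.
Need (k/3 + 1)·f(k+1) − (1)·f(k) = k.
Degrees (1,0,1) ⇒ d ≤ 0.
Solve for f: f(k) = 3 (degree 0 ≤ 0).
Certificate R = B(k−1)f/C = 3/k gives s_k = 3**(1 - k)*factorial(k + 2).
Verify: k*factorial(k + 2)/3**k matches t_k.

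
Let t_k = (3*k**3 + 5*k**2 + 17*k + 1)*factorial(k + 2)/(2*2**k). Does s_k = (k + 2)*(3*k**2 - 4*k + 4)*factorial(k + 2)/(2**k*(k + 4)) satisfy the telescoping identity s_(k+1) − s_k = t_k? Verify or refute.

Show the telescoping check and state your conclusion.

s_(k+1) = (k + 3)*(3*k**2 + 2*k + 3)*factorial(k + 3)/(2*2**k*(k + 5))
s_(k+1) − s_k = (3*k**5 + 26*k**4 + 88*k**3 + 192*k**2 + 195*k + 28)*factorial(k + 2)/(2*2**k*(k + 4)*(k + 5))
(s_(k+1) − s_k) − t_k = -(3*k**4 + 17*k**3 + 31*k**2 + 77*k - 4)*factorial(k + 2)/(2**k*(k + 4)*(k + 5))

Invalid: residual -(3*k**4 + 17*k**3 + 31*k**2 + 77*k - 4)*factorial(k + 2)/(2**k*(k + 4)*(k + 5)) ≠ 0.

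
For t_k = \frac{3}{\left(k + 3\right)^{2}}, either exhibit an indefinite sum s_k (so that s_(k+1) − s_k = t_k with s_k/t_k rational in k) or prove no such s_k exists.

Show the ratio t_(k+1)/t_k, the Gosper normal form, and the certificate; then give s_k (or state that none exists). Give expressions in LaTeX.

Ratio r(k) = (k + 3)**2/(k + 4)**2.
A = k**2 + 6*k + 9, B = k**2 + 8*k + 16, C = 1.
Key eq: (k**2 + 6*k + 9)·f(k+1) = (k**2 + 6*k + 9)·f(k) + (1).
deg f ≤ 0 (via 2,2,0).
Generic f = c0 gives residual -1; -1 = 0 cannot hold, so t_k is not Gosper-summable.

not Gosper-summable; s_k does not exist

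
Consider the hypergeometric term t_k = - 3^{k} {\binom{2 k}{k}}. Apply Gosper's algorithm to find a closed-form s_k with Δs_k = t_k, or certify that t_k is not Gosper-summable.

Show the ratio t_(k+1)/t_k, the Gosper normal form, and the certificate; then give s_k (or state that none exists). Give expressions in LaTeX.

Ratio r(k) = 6*(2*k + 1)/(k + 1).
Normal form (A,B,C) = (12*k + 6, k + 1, 1).
Solve (12*k + 6)·f(k+1) − (k)·f(k) = 1.
Degrees (1,1,0) ⇒ d ≤ -1.
deg f ≤ -1 is impossible — no certificate.

none (Gosper's algorithm certifies no s_k)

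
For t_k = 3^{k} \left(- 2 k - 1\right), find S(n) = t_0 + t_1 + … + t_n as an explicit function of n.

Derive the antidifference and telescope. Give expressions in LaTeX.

S(n) = - 3 \cdot 3^{n} n - 1

t_(k+1)/t_k = 3*(2*k + 3)/(2*k + 1).
Take A(k)=3, B(k)=1, C(k)=k + 1/2.
Solve (3)·f(k+1) − (1)·f(k) = k + 1/2.
Bound: deg f ≤ 1.
Solving with deg f ≤ 1: f(k) = (k - 1)/2.
Certificate R = B(k−1)f/C = (k - 1)/(2*k + 1) gives s_k = 3**k*(1 - k).
Δs = 3**k*(-2*k - 1), as required.
s_(n+1) = -3**(n + 1)*n and s_(0) = 1, so S(n) = -3*3**n*n - 1.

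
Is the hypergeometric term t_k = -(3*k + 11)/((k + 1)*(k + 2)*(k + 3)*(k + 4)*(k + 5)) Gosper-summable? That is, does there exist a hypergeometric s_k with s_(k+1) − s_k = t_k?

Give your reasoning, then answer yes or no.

Yes. s_k = k*(-k**2 - 7*k - 14)/(8*(k**3 + 7*k**2 + 14*k + 8)).

The ratio is (k + 1)*(3*k + 14)/((k + 6)*(3*k + 11)).
Normal form (A,B,C) = (k + 1, k + 6, k + 11/3).
Key eq: (k + 1)·f(k+1) = (k + 5)·f(k) + (k + 11/3).
Degrees (1,1,1) ⇒ d ≤ 4.
Solving with deg f ≤ 4: f(k) = k*(k + 3)*(k**2 + 7*k + 14)/24.
So s_k = (B(k−1)f/C)·t_k = (k*(k + 3)*(k + 5)*(k**2 + 7*k + 14)/(8*(3*k + 11)))·t_k = k*(-k**2 - 7*k - 14)/(8*(k**3 + 7*k**2 + 14*k + 8)).
Verify: (-3*k - 11)/(k**5 + 15*k**4 + 85*k**3 + 225*k**2 + 274*k + 120) matches t_k.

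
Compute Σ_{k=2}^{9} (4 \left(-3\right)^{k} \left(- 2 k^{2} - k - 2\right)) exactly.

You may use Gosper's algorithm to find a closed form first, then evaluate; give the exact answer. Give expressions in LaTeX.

The ratio is 3*(-2*k**2 - 5*k - 5)/(2*k**2 + k + 2).
So A=-3 and B=1, with C=k**2 + k/2 + 1.
f must satisfy (-3)·f(k+1) − (1)·f(k) = k**2 + k/2 + 1.
Bound: deg f ≤ 2.
Match coefficients ⇒ f(k) = -(k**2 - k + 1)/4.
Get s_k = R·t_k = 2*(-3)**k*(k**2 - k + 1) with R(k) = B(k−1)f(k)/C(k) = -(k**2 - k + 1)/(2*(2*k**2 + k + 2)).
Verify: 4*(-3)**k*(-2*k**2 - k - 2) matches t_k.
Telescoping: Σ = s_(10) − s_(2) = 10746918 − (54) = 10746864.

Σ = 10746864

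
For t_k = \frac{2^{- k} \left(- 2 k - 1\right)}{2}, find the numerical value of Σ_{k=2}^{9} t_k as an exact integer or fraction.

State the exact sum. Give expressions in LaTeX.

Σ = -1769/1024

The ratio is (2*k + 3)/(2*(2*k + 1)).
So A=1/2 and B=1, with C=k + 1/2.
Set up (1/2)·f(k+1) − (1)·f(k) − (k + 1/2) = 0.
From deg A=0, deg B=0, deg C=1: d=1.
A polynomial solution: f(k) = -2*k - 3.
R(k) = B(k−1)·f(k)/C(k) = -2*(2*k + 3)/(2*k + 1); s_k = R·t_k = (2*k + 3)/2**k.
s_(k+1) − s_k = (-2*k - 1)/(2*2**k) = t_k.
Telescoping: Σ = s_(10) − s_(2) = 23/1024 − (7/4) = -1769/1024.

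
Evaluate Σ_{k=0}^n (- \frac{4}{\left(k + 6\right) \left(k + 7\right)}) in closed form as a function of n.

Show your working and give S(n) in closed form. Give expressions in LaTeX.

S(n) = \frac{2 \left(- n - 1\right)}{3 \left(n + 7\right)}

Ratio r(k) = (k + 6)/(k + 8).
Factor: A=k + 6; B=k + 8; C=1.
f must satisfy (k + 6)·f(k+1) − (k + 7)·f(k) = 1.
From deg A=1, deg B=1, deg C=0: d=1.
A polynomial solution: f(k) = k/6.
Then R = B(k−1)f/C = k*(k + 7)/6, so s_k = R(k)·t_k = -2*k/(3*k + 18).
Verify: -4/(k**2 + 13*k + 42) matches t_k.
Telescope: S(n) = s_(n+1) − s_(0) = 2*(-n - 1)/(3*(n + 7)) − (0) = 2*(-n - 1)/(3*(n + 7)).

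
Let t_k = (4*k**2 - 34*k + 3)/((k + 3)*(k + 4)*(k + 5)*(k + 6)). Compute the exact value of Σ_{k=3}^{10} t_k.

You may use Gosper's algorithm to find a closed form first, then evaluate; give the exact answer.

Σ = -163/3360

t_(k+1)/t_k = -(k + 3)*(34*k - 4*(k + 1)**2 + 31)/((k + 7)*(4*k**2 - 34*k + 3)).
Factor: A=k + 3; B=k + 7; C=k**2 - 17*k/2 + 3/4.
f must satisfy (k + 3)·f(k+1) − (k + 6)·f(k) = k**2 - 17*k/2 + 3/4.
deg f ≤ 3 (via 1,1,2).
Solving with deg f ≤ 3: f(k) = k*(k**2 - 108*k + 137)/120.
R(k) = B(k−1)·f(k)/C(k) = k*(k + 6)*(k**2 - 108*k + 137)/(30*(4*k**2 - 34*k + 3)); s_k = R·t_k = k*(k**2 - 108*k + 137)/(30*(k + 3)*(k + 4)*(k + 5)).
Check: Δs_k = (4*k**2 - 34*k + 3)/(k**4 + 18*k**3 + 119*k**2 + 342*k + 360). ✓
Telescoping: Σ = s_(11) − s_(3) = -341/3360 − (-89/1680) = -163/3360.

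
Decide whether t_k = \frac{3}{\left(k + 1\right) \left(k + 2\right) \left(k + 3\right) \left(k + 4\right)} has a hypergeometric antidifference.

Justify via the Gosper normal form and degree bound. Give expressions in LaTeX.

The ratio is (k + 1)/(k + 5).
Take A(k)=k + 1, B(k)=k + 5, C(k)=1.
Solve (k + 1)·f(k+1) − (k + 4)·f(k) = 1.
deg f ≤ 3 (via 1,1,0).
Solving with deg f ≤ 3: f(k) = k*(k**2 + 6*k + 11)/18.
Then R = B(k−1)f/C = k*(k + 4)*(k**2 + 6*k + 11)/18, so s_k = R(k)·t_k = k*(k**2 + 6*k + 11)/(6*(k + 1)*(k + 2)*(k + 3)).
Δs = 3/(k**4 + 10*k**3 + 35*k**2 + 50*k + 24), as required.

Yes. s_k = \frac{k \left(k^{2} + 6 k + 11\right)}{6 \left(k + 1\right) \left(k + 2\right) \left(k + 3\right)}.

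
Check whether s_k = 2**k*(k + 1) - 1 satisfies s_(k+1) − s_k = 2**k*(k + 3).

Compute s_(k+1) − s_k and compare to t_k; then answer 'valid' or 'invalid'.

s_(k+1) = 2**(k + 1)*(k + 2) - 1
s_(k+1) − s_k = 2**k*(k + 3)
(s_(k+1) − s_k) − t_k = 0

valid; difference matches t_k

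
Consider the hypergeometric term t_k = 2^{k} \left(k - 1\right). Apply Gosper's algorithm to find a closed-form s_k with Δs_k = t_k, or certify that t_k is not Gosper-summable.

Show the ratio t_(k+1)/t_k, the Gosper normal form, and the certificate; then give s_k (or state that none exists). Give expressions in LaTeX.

s_k = 2^{k} \left(k - 3\right)

The ratio is 2*k/(k - 1).
So A=2 and B=1, with C=k - 1.
Set up (2)·f(k+1) − (1)·f(k) − (k - 1) = 0.
From deg A=0, deg B=0, deg C=1: d=1.
Coefficient equations give f(k) = k - 3.
Then R = B(k−1)f/C = (k - 3)/(k - 1), so s_k = R(k)·t_k = 2**k*(k - 3).
Δs = 2**k*(k - 1), as required.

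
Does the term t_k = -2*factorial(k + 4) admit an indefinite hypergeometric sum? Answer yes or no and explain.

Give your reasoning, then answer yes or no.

No — key equation has no polynomial f.

t_(k+1)/t_k = k + 5.
Factor: A=k + 5; B=1; C=1.
Need (k + 5)·f(k+1) − (1)·f(k) = 1.
d = -1 from the (1,0,0) case.
d = -1 < 0 ⇒ no nonzero polynomial f; not summable.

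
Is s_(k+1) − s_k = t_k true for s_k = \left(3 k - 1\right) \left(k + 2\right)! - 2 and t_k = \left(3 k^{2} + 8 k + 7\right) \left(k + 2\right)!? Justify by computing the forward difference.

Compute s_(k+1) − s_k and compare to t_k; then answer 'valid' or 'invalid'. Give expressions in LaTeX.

valid (s_(k+1) − s_k reduces to t_k)

s_(k+1) = (3*k + 2)*factorial(k + 3) - 2
s_(k+1) − s_k = (3*k**2 + 8*k + 7)*factorial(k + 2)
(s_(k+1) − s_k) − t_k = 0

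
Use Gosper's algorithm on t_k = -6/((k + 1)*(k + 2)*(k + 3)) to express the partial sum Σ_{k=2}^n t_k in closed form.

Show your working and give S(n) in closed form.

S(n) = (-n**2 - 5*n + 6)/(4*(n**2 + 5*n + 6))

t_(k+1)/t_k = (k + 1)/(k + 4).
Take A(k)=k + 1, B(k)=k + 4, C(k)=1.
Need (k + 1)·f(k+1) − (k + 3)·f(k) = 1.
Bound: deg f ≤ 2.
Solving with deg f ≤ 2: f(k) = k*(k + 3)/4.
R(k) = B(k−1)·f(k)/C(k) = k*(k + 3)**2/4; s_k = R·t_k = 3*k*(-k - 3)/(2*(k + 1)*(k + 2)).
Check: Δs_k = -6/(k**3 + 6*k**2 + 11*k + 6). ✓
Σ_(k=2)^n t_k = s_(n+1) − s_(2) = (3*(-n**2 - 5*n - 4)/(2*(n**2 + 5*n + 6))) − (-5/4), i.e. (-n**2 - 5*n + 6)/(4*(n**2 + 5*n + 6)).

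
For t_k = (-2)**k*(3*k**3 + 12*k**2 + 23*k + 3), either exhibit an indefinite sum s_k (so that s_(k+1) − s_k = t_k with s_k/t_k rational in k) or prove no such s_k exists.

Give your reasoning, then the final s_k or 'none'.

r(k) = 2*(-3*k**3 - 21*k**2 - 56*k - 41)/(3*k**3 + 12*k**2 + 23*k + 3) after simplifying.
Factor: A=-2; B=1; C=k**3 + 4*k**2 + 23*k/3 + 1.
Need (-2)·f(k+1) − (1)·f(k) = k**3 + 4*k**2 + 23*k/3 + 1.
deg f ≤ 3 (via 0,0,3).
A polynomial solution: f(k) = -(k**3 + 2*k**2 + 3*k - 3)/3.
Then R = B(k−1)f/C = -(k**3 + 2*k**2 + 3*k - 3)/(3*k**3 + 12*k**2 + 23*k + 3), so s_k = R(k)·t_k = (-2)**k*(-k**3 - 2*k**2 - 3*k + 3).
Δs = (-2)**k*(3*k**3 + 12*k**2 + 23*k + 3), as required.

s_k = (-2)**k*(-k**3 - 2*k**2 - 3*k + 3)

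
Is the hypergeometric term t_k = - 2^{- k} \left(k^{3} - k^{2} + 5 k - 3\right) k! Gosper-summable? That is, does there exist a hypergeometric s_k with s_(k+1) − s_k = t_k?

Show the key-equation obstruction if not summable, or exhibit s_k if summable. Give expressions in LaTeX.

Yes. s_k = - 2^{1 - k} \left(k^{2} - 2 k + 2\right) k!.

Ratio r(k) = (k + 1)*(5*k + (k + 1)**3 - (k + 1)**2 + 2)/(2*(k**3 - k**2 + 5*k - 3)).
Take A(k)=k/2 + 1/2, B(k)=1, C(k)=k**3 - k**2 + 5*k - 3.
Key eq: (k/2 + 1/2)·f(k+1) = (1)·f(k) + (k**3 - k**2 + 5*k - 3).
From deg A=1, deg B=0, deg C=3: d=2.
Match coefficients ⇒ f(k) = 2*(k**2 - 2*k + 2).
So s_k = (B(k−1)f/C)·t_k = (2*(k**2 - 2*k + 2)/(k**3 - k**2 + 5*k - 3))·t_k = -2**(1 - k)*(k**2 - 2*k + 2)*factorial(k).
Check: Δs_k = -(k**3 - k**2 + 5*k - 3)*factorial(k)/2**k. ✓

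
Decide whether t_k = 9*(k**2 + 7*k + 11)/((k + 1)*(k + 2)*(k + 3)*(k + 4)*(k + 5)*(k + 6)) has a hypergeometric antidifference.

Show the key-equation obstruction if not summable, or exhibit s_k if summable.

Yes. s_k = k*(k**2 + 9*k + 23)/(5*(k**3 + 9*k**2 + 23*k + 15)).

The ratio is (k + 1)*(7*k + (k + 1)**2 + 18)/((k + 7)*(k**2 + 7*k + 11)).
Take A(k)=k + 1, B(k)=k + 7, C(k)=k**2 + 7*k + 11.
Solve (k + 1)·f(k+1) − (k + 6)·f(k) = k**2 + 7*k + 11.
Bound: deg f ≤ 5.
Coefficient equations give f(k) = k*(k + 2)*(k + 4)*(k**2 + 9*k + 23)/45.
Get s_k = R·t_k = k*(k**2 + 9*k + 23)/(5*(k**3 + 9*k**2 + 23*k + 15)) with R(k) = B(k−1)f(k)/C(k) = k*(k + 2)*(k + 4)*(k + 6)*(k**2 + 9*k + 23)/(45*(k**2 + 7*k + 11)).
s_(k+1) − s_k = 9*(k**2 + 7*k + 11)/(k**6 + 21*k**5 + 175*k**4 + 735*k**3 + 1624*k**2 + 1764*k + 720) = t_k.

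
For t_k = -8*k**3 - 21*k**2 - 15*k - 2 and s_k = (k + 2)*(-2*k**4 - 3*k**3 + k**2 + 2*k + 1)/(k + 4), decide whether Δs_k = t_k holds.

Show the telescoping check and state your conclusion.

s_(k+1) = (k + 3)*(2*k - 2*(k + 1)**4 - 3*(k + 1)**3 + (k + 1)**2 + 3)/(k + 5)
s_(k+1) − s_k = (-8*k**5 - 81*k**4 - 264*k**3 - 357*k**2 - 190*k - 22)/(k**2 + 9*k + 20)
(s_(k+1) − s_k) − t_k = 2*(6*k**4 + 50*k**3 + 100*k**2 + 64*k + 9)/(k**2 + 9*k + 20)

Invalid: residual 2*(6*k**4 + 50*k**3 + 100*k**2 + 64*k + 9)/(k**2 + 9*k + 20) ≠ 0.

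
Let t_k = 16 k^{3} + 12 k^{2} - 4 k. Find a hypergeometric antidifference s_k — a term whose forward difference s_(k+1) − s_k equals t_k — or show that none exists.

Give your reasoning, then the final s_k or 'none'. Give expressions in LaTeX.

The ratio is (4*k**2 + 11*k + 6)/(k*(4*k - 1)).
Factor: A=1; B=1; C=k**3 + 3*k**2/4 - k/4.
Set up (1)·f(k+1) − (1)·f(k) − (k**3 + 3*k**2/4 - k/4) = 0.
Bound: deg f ≤ 4.
Match coefficients ⇒ f(k) = k*(k - 1)**2*(k + 1)/4.
R(k) = B(k−1)·f(k)/C(k) = (k - 1)**2/(4*k - 1); s_k = R·t_k = 4*k*(k**3 - k**2 - k + 1).
s_(k+1) − s_k = 4*k*(4*k**2 + 3*k - 1) = t_k.

s_k = 4 k \left(k^{3} - k^{2} - k + 1\right)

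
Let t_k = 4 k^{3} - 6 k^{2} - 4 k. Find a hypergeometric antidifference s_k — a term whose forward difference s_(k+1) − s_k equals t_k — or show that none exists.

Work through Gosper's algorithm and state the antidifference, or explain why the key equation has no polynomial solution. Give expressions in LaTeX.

Ratio r(k) = (2*k**3 + 3*k**2 - 2*k - 3)/(k*(2*k**2 - 3*k - 2)).
A = 1, B = 1, C = k**3 - 3*k**2/2 - k.
Key eq: (1)·f(k+1) = (1)·f(k) + (k**3 - 3*k**2/2 - k).
From deg A=0, deg B=0, deg C=3: d=4.
Coefficient equations give f(k) = k*(k - 1)*(k**2 - 3*k - 1)/4.
Get s_k = R·t_k = k*(k**3 - 4*k**2 + 2*k + 1) with R(k) = B(k−1)f(k)/C(k) = (k - 1)*(k**2 - 3*k - 1)/(2*(k - 2)*(2*k + 1)).
s_(k+1) − s_k = 2*k*(2*k**2 - 3*k - 2) = t_k.

s_k = k \left(k^{3} - 4 k^{2} + 2 k + 1\right)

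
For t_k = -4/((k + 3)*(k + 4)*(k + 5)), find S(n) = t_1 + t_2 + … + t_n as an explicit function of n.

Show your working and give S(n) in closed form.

S(n) = n*(-n - 9)/(10*(n**2 + 9*n + 20))

Step 1: r(k) = (k + 3)/(k + 6).
Take A(k)=k + 3, B(k)=k + 6, C(k)=1.
Key eq: (k + 3)·f(k+1) = (k + 5)·f(k) + (1).
Bound: deg f ≤ 2.
Solving with deg f ≤ 2: f(k) = k*(k + 7)/24.
Certificate R = B(k−1)f/C = k*(k + 5)*(k + 7)/24 gives s_k = k*(-k - 7)/(6*(k + 3)*(k + 4)).
Check: Δs_k = -4/(k**3 + 12*k**2 + 47*k + 60). ✓
s_(n+1) = (-n**2 - 9*n - 8)/(6*(n**2 + 9*n + 20)) and s_(1) = -1/15, so S(n) = n*(-n - 9)/(10*(n**2 + 9*n + 20)).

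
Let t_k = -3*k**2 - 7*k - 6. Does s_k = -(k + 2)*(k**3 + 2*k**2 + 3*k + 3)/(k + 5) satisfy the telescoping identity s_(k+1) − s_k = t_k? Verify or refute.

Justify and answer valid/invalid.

s_(k+1) = (-k**4 - 8*k**3 - 25*k**2 - 39*k - 27)/(k + 6)
s_(k+1) − s_k = (-3*k**4 - 34*k**3 - 113*k**2 - 162*k - 99)/(k**2 + 11*k + 30)
(s_(k+1) − s_k) − t_k = 3*(2*k**3 + 20*k**2 + 38*k + 27)/(k**2 + 11*k + 30)

Invalid: residual 3*(2*k**3 + 20*k**2 + 38*k + 27)/(k**2 + 11*k + 30) ≠ 0.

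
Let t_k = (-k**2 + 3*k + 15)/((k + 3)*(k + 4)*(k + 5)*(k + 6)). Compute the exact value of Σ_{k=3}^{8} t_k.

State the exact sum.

Compute t_(k+1)/t_k: get (k + 3)*(3*k - (k + 1)**2 + 18)/((k + 7)*(-k**2 + 3*k + 15)).
Factor: A=k + 3; B=k + 7; C=k**2 - 3*k - 15.
f must satisfy (k + 3)·f(k+1) − (k + 6)·f(k) = k**2 - 3*k - 15.
d = 3 from the (1,1,2) case.
Solve for f: f(k) = -k*(k**2 + 42*k + 107)/30 (degree 3 ≤ 3).
Certificate R = B(k−1)f/C = -k*(k + 6)*(k**2 + 42*k + 107)/(30*(k**2 - 3*k - 15)) gives s_k = k*(k**2 + 42*k + 107)/(30*(k + 3)*(k + 4)*(k + 5)).
Check: Δs_k = (-k**2 + 3*k + 15)/(k**4 + 18*k**3 + 119*k**2 + 342*k + 360). ✓
Σ_(k=3)^(8) t_k = s_(9) − s_(3) = 283/3640 − (121/1680) = 25/4368.

Σ = 25/4368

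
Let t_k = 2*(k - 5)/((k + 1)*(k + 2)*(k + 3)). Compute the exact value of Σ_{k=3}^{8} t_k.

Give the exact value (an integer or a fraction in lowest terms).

r(k) = (k - 4)*(k + 1)/((k - 5)*(k + 4)) after simplifying.
Take A(k)=k + 1, B(k)=k + 4, C(k)=k - 5.
f must satisfy (k + 1)·f(k+1) − (k + 3)·f(k) = k - 5.
Degrees (1,1,1) ⇒ d ≤ 2.
Solving with deg f ≤ 2: f(k) = -k*(k + 4).
Get s_k = R·t_k = 2*k*(-k - 4)/((k + 1)*(k + 2)) with R(k) = B(k−1)f(k)/C(k) = -k*(k + 3)*(k + 4)/(k - 5).
s_(k+1) − s_k = 2*(k - 5)/(k**3 + 6*k**2 + 11*k + 6) = t_k.
Telescoping: Σ = s_(9) − s_(3) = -117/55 − (-21/10) = -3/110.

Σ = -3/110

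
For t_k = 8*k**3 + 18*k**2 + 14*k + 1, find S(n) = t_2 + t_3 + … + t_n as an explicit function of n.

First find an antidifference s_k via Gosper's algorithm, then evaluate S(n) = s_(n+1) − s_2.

Step 1: r(k) = (8*k**3 + 42*k**2 + 74*k + 41)/(8*k**3 + 18*k**2 + 14*k + 1).
Factor: A=1; B=1; C=k**3 + 9*k**2/4 + 7*k/4 + 1/8.
Key eq: (1)·f(k+1) = (1)·f(k) + (k**3 + 9*k**2/4 + 7*k/4 + 1/8).
d = 4 from the (0,0,3) case.
Solve for f: f(k) = k*(2*k**3 + 2*k**2 - 3)/8 (degree 4 ≤ 4).
R(k) = B(k−1)·f(k)/C(k) = k*(2*k**3 + 2*k**2 - 3)/(8*k**3 + 18*k**2 + 14*k + 1); s_k = R·t_k = k*(2*k**3 + 2*k**2 - 3).
Δs = 8*k**3 + 18*k**2 + 14*k + 1, as required.
Evaluate: s_(n+1) = 2*n**4 + 10*n**3 + 18*n**2 + 11*n + 1; subtract s_(2) = 42 ⇒ S(n) = 2*n**4 + 10*n**3 + 18*n**2 + 11*n - 41.

S(n) = 2*n**4 + 10*n**3 + 18*n**2 + 11*n - 41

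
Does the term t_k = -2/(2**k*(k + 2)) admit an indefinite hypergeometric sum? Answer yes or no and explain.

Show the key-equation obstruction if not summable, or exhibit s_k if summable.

Compute t_(k+1)/t_k: get (k + 2)/(2*(k + 3)).
Take A(k)=k/2 + 1, B(k)=k + 3, C(k)=1.
Need (k/2 + 1)·f(k+1) − (k + 2)·f(k) = 1.
Degrees (1,1,0) ⇒ d ≤ -1.
d = -1 < 0 ⇒ no nonzero polynomial f; not summable.

No — key equation has no polynomial f.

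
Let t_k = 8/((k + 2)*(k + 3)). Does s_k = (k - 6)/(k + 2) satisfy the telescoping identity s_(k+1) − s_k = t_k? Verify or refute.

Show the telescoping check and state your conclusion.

valid (s_(k+1) − s_k reduces to t_k)

s_(k+1) = (k - 5)/(k + 3)
s_(k+1) − s_k = 8/(k**2 + 5*k + 6)
(s_(k+1) − s_k) − t_k = 0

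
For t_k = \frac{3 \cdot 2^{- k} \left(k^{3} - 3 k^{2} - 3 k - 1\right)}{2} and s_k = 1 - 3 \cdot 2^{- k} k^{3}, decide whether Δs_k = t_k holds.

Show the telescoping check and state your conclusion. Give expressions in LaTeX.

valid (s_(k+1) − s_k reduces to t_k)

s_(k+1) = 1 - 3*(k + 1)**3/(2*2**k)
s_(k+1) − s_k = 3*(2*k**3 - (k + 1)**3)/(2*2**k)
(s_(k+1) − s_k) − t_k = 0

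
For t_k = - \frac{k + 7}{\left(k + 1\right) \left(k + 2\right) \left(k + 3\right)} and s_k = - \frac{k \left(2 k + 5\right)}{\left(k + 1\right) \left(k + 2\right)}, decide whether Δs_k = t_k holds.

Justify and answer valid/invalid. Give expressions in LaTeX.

valid; difference matches t_k

s_(k+1) = -(k + 1)*(2*k + 7)/((k + 2)*(k + 3))
s_(k+1) − s_k = (-k - 7)/(k**3 + 6*k**2 + 11*k + 6)
(s_(k+1) − s_k) − t_k = 0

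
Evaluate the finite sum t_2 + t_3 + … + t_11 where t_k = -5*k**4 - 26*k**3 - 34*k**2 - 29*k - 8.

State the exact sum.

Σ = -332230

The ratio is (5*k**4 + 46*k**3 + 142*k**2 + 195*k + 102)/(5*k**4 + 26*k**3 + 34*k**2 + 29*k + 8).
Normal form (A,B,C) = (1, 1, k**4 + 26*k**3/5 + 34*k**2/5 + 29*k/5 + 8/5).
Need (1)·f(k+1) − (1)·f(k) = k**4 + 26*k**3/5 + 34*k**2/5 + 29*k/5 + 8/5.
d = 5 from the (0,0,4) case.
A polynomial solution: f(k) = k*(k**2 + 1)*(k**2 + 4*k - 1)/5.
R(k) = B(k−1)·f(k)/C(k) = k*(k**2 + 1)*(k**2 + 4*k - 1)/((k**2 + k + 1)*(5*k**2 + 21*k + 8)); s_k = R·t_k = k*(-k**4 - 4*k**3 - 4*k + 1).
Check: Δs_k = -5*k**4 - 26*k**3 - 34*k**2 - 29*k - 8. ✓
Evaluate s at k=12 and k=2: -332340 and -110; difference -332230.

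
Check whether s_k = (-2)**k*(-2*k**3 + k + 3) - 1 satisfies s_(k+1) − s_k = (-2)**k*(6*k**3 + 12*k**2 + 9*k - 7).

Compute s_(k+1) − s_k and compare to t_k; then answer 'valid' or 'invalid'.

Valid: the claim telescopes to t_k.

s_(k+1) = (-2)**(k + 1)*(k - 2*(k + 1)**3 + 4) - 1
s_(k+1) − s_k = (-2)**k*(6*k**3 + 12*k**2 + 9*k - 7)
(s_(k+1) − s_k) − t_k = 0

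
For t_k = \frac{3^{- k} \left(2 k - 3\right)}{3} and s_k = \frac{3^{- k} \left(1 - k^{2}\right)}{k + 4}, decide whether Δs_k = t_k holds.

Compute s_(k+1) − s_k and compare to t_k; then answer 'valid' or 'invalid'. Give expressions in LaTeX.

s_(k+1) = (1 - (k + 1)**2)/(3*3**k*(k + 5))
s_(k+1) − s_k = (2*k**3 + 9*k**2 - 11*k - 15)/(3*3**k*(k**2 + 9*k + 20))
(s_(k+1) − s_k) − t_k = (-2*k**2 - 8*k + 15)/(3**k*(k**2 + 9*k + 20))

Invalid: residual \frac{3^{- k} \left(- 2 k^{2} - 8 k + 15\right)}{k^{2} + 9 k + 20} ≠ 0.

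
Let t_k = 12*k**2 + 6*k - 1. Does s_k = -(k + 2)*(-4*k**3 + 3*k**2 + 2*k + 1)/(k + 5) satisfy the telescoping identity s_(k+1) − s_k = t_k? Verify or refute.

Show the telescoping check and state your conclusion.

s_(k+1) = (4*k**4 + 21*k**3 + 31*k**2 + 10*k - 6)/(k + 6)
s_(k+1) − s_k = 2*(6*k**4 + 57*k**3 + 109*k**2 + 38*k - 9)/(k**2 + 11*k + 30)
(s_(k+1) − s_k) − t_k = 3*(-8*k**3 - 69*k**2 - 31*k + 4)/(k**2 + 11*k + 30)

Invalid: residual 3*(-8*k**3 - 69*k**2 - 31*k + 4)/(k**2 + 11*k + 30) ≠ 0.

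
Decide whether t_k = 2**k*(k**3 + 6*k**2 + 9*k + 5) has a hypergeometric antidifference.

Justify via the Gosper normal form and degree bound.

Compute t_(k+1)/t_k: get 2*(k**3 + 9*k**2 + 24*k + 21)/(k**3 + 6*k**2 + 9*k + 5).
Take A(k)=2, B(k)=1, C(k)=k**3 + 6*k**2 + 9*k + 5.
f must satisfy (2)·f(k+1) − (1)·f(k) = k**3 + 6*k**2 + 9*k + 5.
deg f ≤ 3 (via 0,0,3).
Solve for f: f(k) = k**3 + 3*k - 3 (degree 3 ≤ 3).
R(k) = B(k−1)·f(k)/C(k) = (k**3 + 3*k - 3)/(k**3 + 6*k**2 + 9*k + 5); s_k = R·t_k = 2**k*(k**3 + 3*k - 3).
Δs = 2**k*(k**3 + 6*k**2 + 9*k + 5), as required.

Yes. s_k = 2**k*(k**3 + 3*k - 3).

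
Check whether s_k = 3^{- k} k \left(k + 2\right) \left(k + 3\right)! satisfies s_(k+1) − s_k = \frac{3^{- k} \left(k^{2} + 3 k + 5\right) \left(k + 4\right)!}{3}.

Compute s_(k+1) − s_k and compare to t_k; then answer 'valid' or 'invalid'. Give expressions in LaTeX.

Invalid: residual - \frac{2 \cdot 3^{- k} \left(k^{2} + 2 k + 4\right) \left(k + 3\right)!}{3} ≠ 0.

s_(k+1) = (k + 1)*(k + 3)*factorial(k + 4)/(3*3**k)
s_(k+1) − s_k = (k**3 + 5*k**2 + 13*k + 12)*factorial(k + 3)/(3*3**k)
(s_(k+1) − s_k) − t_k = -2*(k**2 + 2*k + 4)*factorial(k + 3)/(3*3**k)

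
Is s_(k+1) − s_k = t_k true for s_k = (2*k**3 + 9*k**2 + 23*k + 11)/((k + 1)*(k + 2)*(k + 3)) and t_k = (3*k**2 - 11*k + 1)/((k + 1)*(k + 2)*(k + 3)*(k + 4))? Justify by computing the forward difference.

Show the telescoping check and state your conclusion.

s_(k+1) = (23*k + 2*(k + 1)**3 + 9*(k + 1)**2 + 34)/((k + 2)*(k + 3)*(k + 4))
s_(k+1) − s_k = (3*k**2 - 11*k + 1)/(k**4 + 10*k**3 + 35*k**2 + 50*k + 24)
(s_(k+1) − s_k) − t_k = 0

valid; difference matches t_k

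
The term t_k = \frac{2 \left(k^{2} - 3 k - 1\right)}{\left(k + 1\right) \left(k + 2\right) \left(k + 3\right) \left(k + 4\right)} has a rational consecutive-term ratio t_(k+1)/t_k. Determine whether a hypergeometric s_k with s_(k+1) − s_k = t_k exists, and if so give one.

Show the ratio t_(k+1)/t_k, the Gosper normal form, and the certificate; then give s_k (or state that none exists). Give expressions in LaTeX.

s_k = - \frac{2 k^{2}}{\left(k + 1\right) \left(k + 2\right) \left(k + 3\right)}

Step 1: r(k) = (k**3 - 4*k - 3)/(k**3 + 2*k**2 - 16*k - 5).
Normal form (A,B,C) = (k + 1, k + 5, k**2 - 3*k - 1).
Key eq: (k + 1)·f(k+1) = (k + 4)·f(k) + (k**2 - 3*k - 1).
Degrees (1,1,2) ⇒ d ≤ 3.
Solve for f: f(k) = -k**2 (degree 2 ≤ 3).
R(k) = B(k−1)·f(k)/C(k) = -k**2*(k + 4)/(k**2 - 3*k - 1); s_k = R·t_k = -2*k**2/((k + 1)*(k + 2)*(k + 3)).
Verify: 2*(k**2*(k + 4) - (k + 1)**3)/((k + 1)*(k + 2)*(k + 3)*(k + 4)) matches t_k.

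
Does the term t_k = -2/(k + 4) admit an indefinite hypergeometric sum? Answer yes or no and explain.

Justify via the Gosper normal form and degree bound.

No — the linear system for f has no solution.

Step 1: r(k) = (k + 4)/(k + 5).
A = k + 4, B = k + 5, C = 1.
Solve (k + 4)·f(k+1) − (k + 4)·f(k) = 1.
Degrees (1,1,0) ⇒ d ≤ 0.
f = c0 ⇒ A·f(k+1) − B(k−1)·f(k) − C = -1. The system {-1 = 0} is inconsistent; no antidifference.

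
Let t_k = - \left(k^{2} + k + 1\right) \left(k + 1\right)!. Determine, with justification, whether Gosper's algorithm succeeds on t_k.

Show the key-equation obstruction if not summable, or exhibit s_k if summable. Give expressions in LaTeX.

Yes. s_k = - \left(k - 1\right) \left(k + 1\right)!.

The ratio is (k + 2)*(k + (k + 1)**2 + 2)/(k**2 + k + 1).
Normal form (A,B,C) = (k + 2, 1, k**2 + k + 1).
f must satisfy (k + 2)·f(k+1) − (1)·f(k) = k**2 + k + 1.
deg f ≤ 1 (via 1,0,2).
Match coefficients ⇒ f(k) = k - 1.
Get s_k = R·t_k = -(k - 1)*factorial(k + 1) with R(k) = B(k−1)f(k)/C(k) = (k - 1)/(k**2 + k + 1).
s_(k+1) − s_k = -(k**2 + k + 1)*factorial(k + 1) = t_k.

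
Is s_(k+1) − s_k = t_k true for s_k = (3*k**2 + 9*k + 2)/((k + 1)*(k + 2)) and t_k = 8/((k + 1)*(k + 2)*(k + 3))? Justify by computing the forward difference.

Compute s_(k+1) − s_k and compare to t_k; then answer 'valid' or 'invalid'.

valid; difference matches t_k

s_(k+1) = (9*k + 3*(k + 1)**2 + 11)/((k + 2)*(k + 3))
s_(k+1) − s_k = 8/(k**3 + 6*k**2 + 11*k + 6)
(s_(k+1) − s_k) − t_k = 0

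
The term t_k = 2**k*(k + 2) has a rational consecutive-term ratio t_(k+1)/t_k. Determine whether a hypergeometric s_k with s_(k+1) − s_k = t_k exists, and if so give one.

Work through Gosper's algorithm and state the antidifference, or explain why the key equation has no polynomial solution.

Ratio r(k) = 2*(k + 3)/(k + 2).
Normal form (A,B,C) = (2, 1, k + 2).
Key eq: (2)·f(k+1) = (1)·f(k) + (k + 2).
Bound: deg f ≤ 1.
Solving with deg f ≤ 1: f(k) = k.
Get s_k = R·t_k = 2**k*k with R(k) = B(k−1)f(k)/C(k) = k/(k + 2).
Δs = 2**k*(k + 2), as required.

s_k = 2**k*k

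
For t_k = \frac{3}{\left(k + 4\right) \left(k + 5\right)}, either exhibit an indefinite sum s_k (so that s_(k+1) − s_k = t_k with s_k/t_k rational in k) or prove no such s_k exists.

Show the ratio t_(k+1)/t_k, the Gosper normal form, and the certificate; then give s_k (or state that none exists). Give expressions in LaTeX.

s_k = \frac{3 k}{4 \left(k + 4\right)}

Ratio r(k) = (k + 4)/(k + 6).
Gosper form: A/B · C(k+1)/C(k) with A=k + 4, B=k + 6, C=1.
Key eq: (k + 4)·f(k+1) = (k + 5)·f(k) + (1).
From deg A=1, deg B=1, deg C=0: d=1.
A polynomial solution: f(k) = k/4.
So s_k = (B(k−1)f/C)·t_k = (k*(k + 5)/4)·t_k = 3*k/(4*(k + 4)).
s_(k+1) − s_k = 3/(k**2 + 9*k + 20) = t_k.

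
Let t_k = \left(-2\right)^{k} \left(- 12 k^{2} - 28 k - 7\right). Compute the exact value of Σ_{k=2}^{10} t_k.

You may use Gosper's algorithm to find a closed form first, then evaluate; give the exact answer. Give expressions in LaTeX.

Step 1: r(k) = 2*(-12*k**2 - 52*k - 47)/(12*k**2 + 28*k + 7).
Gosper form: A/B · C(k+1)/C(k) with A=-2, B=1, C=k**2 + 7*k/3 + 7/12.
Set up (-2)·f(k+1) − (1)·f(k) − (k**2 + 7*k/3 + 7/12) = 0.
d = 2 from the (0,0,2) case.
A polynomial solution: f(k) = -(2*k - 1)*(2*k + 3)/12.
R(k) = B(k−1)·f(k)/C(k) = -(2*k - 1)*(2*k + 3)/(12*k**2 + 28*k + 7); s_k = R·t_k = (-2)**k*(4*k**2 + 4*k - 3).
Δs = (-2)**k*(-12*k**2 - 28*k - 7), as required.
Evaluate s at k=11 and k=2: -1075200 and 84; difference -1075284.

Σ = -1075284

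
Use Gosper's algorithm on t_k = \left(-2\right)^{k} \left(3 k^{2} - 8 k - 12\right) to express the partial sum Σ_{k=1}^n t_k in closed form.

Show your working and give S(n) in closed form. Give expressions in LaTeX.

S(n) = 2 \left(-2\right)^{n} n^{2} - 4 \left(-2\right)^{n} n - 10 \left(-2\right)^{n} + 10

r(k) = 2*(-3*k**2 + 2*k + 17)/(3*k**2 - 8*k - 12) after simplifying.
Factor: A=-2; B=1; C=k**2 - 8*k/3 - 4.
Set up (-2)·f(k+1) − (1)·f(k) − (k**2 - 8*k/3 - 4) = 0.
Bound: deg f ≤ 2.
A polynomial solution: f(k) = -(k**2 - 4*k - 2)/3.
R(k) = B(k−1)·f(k)/C(k) = -(k**2 - 4*k - 2)/(3*k**2 - 8*k - 12); s_k = R·t_k = (-2)**k*(-k**2 + 4*k + 2).
Verify: (-2)**k*(3*k**2 - 8*k - 12) matches t_k.
Telescope: S(n) = s_(n+1) − s_(1) = (-2)**(n + 1)*(-n**2 + 2*n + 5) − (-10) = 2*(-2)**n*n**2 - 4*(-2)**n*n - 10*(-2)**n + 10.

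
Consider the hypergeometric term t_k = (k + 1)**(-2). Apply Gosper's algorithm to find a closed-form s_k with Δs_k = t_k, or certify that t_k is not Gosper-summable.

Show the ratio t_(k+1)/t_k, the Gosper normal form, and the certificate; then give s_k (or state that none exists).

none (Gosper's algorithm certifies no s_k)

r(k) = (k + 1)**2/(k + 2)**2 after simplifying.
Gosper form: A/B · C(k+1)/C(k) with A=k**2 + 2*k + 1, B=k**2 + 4*k + 4, C=1.
Solve (k**2 + 2*k + 1)·f(k+1) − (k**2 + 2*k + 1)·f(k) = 1.
Degrees (2,2,0) ⇒ d ≤ 0.
Generic f = c0 gives residual -1; -1 = 0 cannot hold, so t_k is not Gosper-summable.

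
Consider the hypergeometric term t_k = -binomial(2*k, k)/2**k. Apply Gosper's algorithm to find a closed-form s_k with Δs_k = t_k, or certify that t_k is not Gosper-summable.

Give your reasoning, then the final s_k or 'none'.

not Gosper-summable; s_k does not exist

The ratio is (2*k + 1)/(k + 1).
Normal form (A,B,C) = (2*k + 1, k + 1, 1).
Solve (2*k + 1)·f(k+1) − (k)·f(k) = 1.
deg f ≤ -1 (via 1,1,0).
deg f ≤ -1 is impossible — no certificate.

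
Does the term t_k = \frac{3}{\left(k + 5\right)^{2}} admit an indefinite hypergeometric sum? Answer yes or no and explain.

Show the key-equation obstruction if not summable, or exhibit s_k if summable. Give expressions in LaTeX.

No; the coefficient equations for f are inconsistent.

r(k) = (k + 5)**2/(k + 6)**2 after simplifying.
Gosper form: A/B · C(k+1)/C(k) with A=k**2 + 10*k + 25, B=k**2 + 12*k + 36, C=1.
f must satisfy (k**2 + 10*k + 25)·f(k+1) − (k**2 + 10*k + 25)·f(k) = 1.
d = 0 from the (2,2,0) case.
f = c0 ⇒ A·f(k+1) − B(k−1)·f(k) − C = -1. The system {-1 = 0} is inconsistent; no antidifference.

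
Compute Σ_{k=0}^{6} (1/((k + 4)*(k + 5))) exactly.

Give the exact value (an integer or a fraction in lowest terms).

t_(k+1)/t_k = (k + 4)/(k + 6).
Gosper form: A/B · C(k+1)/C(k) with A=k + 4, B=k + 6, C=1.
Set up (k + 4)·f(k+1) − (k + 5)·f(k) − (1) = 0.
Bound: deg f ≤ 1.
Solving with deg f ≤ 1: f(k) = k/4.
Certificate R = B(k−1)f/C = k*(k + 5)/4 gives s_k = k/(4*(k + 4)).
Verify: 1/(k**2 + 9*k + 20) matches t_k.
Sum = s_(7) − s_(0); s_(7) = 7/44, s_(0) = 0 ⇒ 7/44.

Σ = 7/44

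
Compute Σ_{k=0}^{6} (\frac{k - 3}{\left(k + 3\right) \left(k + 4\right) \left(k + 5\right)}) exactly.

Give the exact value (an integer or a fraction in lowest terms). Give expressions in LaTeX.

The ratio is (k - 2)*(k + 3)/((k - 3)*(k + 6)).
Normal form (A,B,C) = (k + 3, k + 6, k - 3).
Set up (k + 3)·f(k+1) − (k + 5)·f(k) − (k - 3) = 0.
Degrees (1,1,1) ⇒ d ≤ 2.
Solve for f: f(k) = -k (degree 1 ≤ 2).
Certificate R = B(k−1)f/C = -k*(k + 5)/(k - 3) gives s_k = -k/((k + 3)*(k + 4)).
Verify: (k - 3)/(k**3 + 12*k**2 + 47*k + 60) matches t_k.
Telescoping: Σ = s_(7) − s_(0) = -7/110 − (0) = -7/110.

Σ = -7/110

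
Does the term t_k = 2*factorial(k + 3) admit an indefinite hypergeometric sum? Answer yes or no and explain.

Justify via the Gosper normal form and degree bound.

Ratio r(k) = k + 4.
So A=k + 4 and B=1, with C=1.
Solve (k + 4)·f(k+1) − (1)·f(k) = 1.
d = -1 from the (1,0,0) case.
deg f ≤ -1 is impossible — no certificate.

No — t_k has no hypergeometric antidifference.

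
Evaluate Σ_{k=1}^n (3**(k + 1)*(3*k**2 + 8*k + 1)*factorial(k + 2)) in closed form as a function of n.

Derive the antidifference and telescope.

t_(k+1)/t_k = 3*(3*k**3 + 23*k**2 + 54*k + 36)/(3*k**2 + 8*k + 1).
Gosper form: A/B · C(k+1)/C(k) with A=3*k + 9, B=1, C=k**2 + 8*k/3 + 1/3.
Set up (3*k + 9)·f(k+1) − (1)·f(k) − (k**2 + 8*k/3 + 1/3) = 0.
Degrees (1,0,2) ⇒ d ≤ 1.
Solving with deg f ≤ 1: f(k) = (k - 1)/3.
R(k) = B(k−1)·f(k)/C(k) = (k - 1)/(3*k**2 + 8*k + 1); s_k = R·t_k = 3**(k + 1)*(k - 1)*factorial(k + 2).
Verify: 3**(k + 1)*(3*k**2 + 8*k + 1)*factorial(k + 2) matches t_k.
s_(n+1) = 3**(n + 2)*n*factorial(n + 3) and s_(1) = 0, so S(n) = 3**(n + 2)*n*factorial(n + 3).

S(n) = 3**(n + 2)*n*factorial(n + 3)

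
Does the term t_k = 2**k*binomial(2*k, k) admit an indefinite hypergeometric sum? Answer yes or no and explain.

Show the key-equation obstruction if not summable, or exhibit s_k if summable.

r(k) = 4*(2*k + 1)/(k + 1) after simplifying.
A = 8*k + 4, B = k + 1, C = 1.
Solve (8*k + 4)·f(k+1) − (k)·f(k) = 1.
deg f ≤ -1 (via 1,1,0).
d = -1 < 0 ⇒ no nonzero polynomial f; not summable.

No. Not Gosper-summable.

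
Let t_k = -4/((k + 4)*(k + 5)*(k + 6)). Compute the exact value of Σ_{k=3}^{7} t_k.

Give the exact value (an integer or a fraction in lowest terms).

The ratio is (k + 4)/(k + 7).
Normal form (A,B,C) = (k + 4, k + 7, 1).
Solve (k + 4)·f(k+1) − (k + 6)·f(k) = 1.
d = 2 from the (1,1,0) case.
Match coefficients ⇒ f(k) = k*(k + 9)/40.
Get s_k = R·t_k = k*(-k - 9)/(10*(k + 4)*(k + 5)) with R(k) = B(k−1)f(k)/C(k) = k*(k + 6)*(k + 9)/40.
s_(k+1) − s_k = -4/(k**3 + 15*k**2 + 74*k + 120) = t_k.
Evaluate s at k=8 and k=3: -17/195 and -9/140; difference -25/1092.

Σ = -25/1092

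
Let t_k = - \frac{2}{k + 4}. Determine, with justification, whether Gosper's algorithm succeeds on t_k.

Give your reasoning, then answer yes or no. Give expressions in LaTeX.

r(k) = (k + 4)/(k + 5) after simplifying.
Gosper form: A/B · C(k+1)/C(k) with A=k + 4, B=k + 5, C=1.
Set up (k + 4)·f(k+1) − (k + 4)·f(k) − (1) = 0.
deg f ≤ 0 (via 1,1,0).
Generic f = c0 gives residual -1; -1 = 0 cannot hold, so t_k is not Gosper-summable.

No — key equation has no polynomial f.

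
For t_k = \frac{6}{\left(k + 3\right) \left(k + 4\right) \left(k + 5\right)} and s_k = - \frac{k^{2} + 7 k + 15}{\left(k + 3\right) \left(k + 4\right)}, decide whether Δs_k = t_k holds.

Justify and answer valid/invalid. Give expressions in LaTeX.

s_(k+1) = (-7*k - (k + 1)**2 - 22)/((k + 4)*(k + 5))
s_(k+1) − s_k = 6/(k**3 + 12*k**2 + 47*k + 60)
(s_(k+1) − s_k) − t_k = 0

valid (s_(k+1) − s_k reduces to t_k)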